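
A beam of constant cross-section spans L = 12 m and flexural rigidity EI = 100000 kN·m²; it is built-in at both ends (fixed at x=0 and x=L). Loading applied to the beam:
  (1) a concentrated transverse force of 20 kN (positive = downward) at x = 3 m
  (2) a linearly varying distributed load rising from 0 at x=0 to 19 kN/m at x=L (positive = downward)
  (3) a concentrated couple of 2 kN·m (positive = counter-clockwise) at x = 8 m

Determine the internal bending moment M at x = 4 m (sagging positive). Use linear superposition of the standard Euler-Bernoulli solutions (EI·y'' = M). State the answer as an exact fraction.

Load 1 — point force P=20 kN at a=3 m (b=L-a=9):
  M_1 = Pa²(a+3b)(L-x)/L³ - Pa²b/L²  [x>a] = 20·3²·(3+3·9)·(12-4)/12³ - 20·3²·9/12² = 55/4 kN·m
Load 2 — triangular load w₀=19 kN/m (0→w₀ over full span):
  M_2 = 3w₀Lx/20 - w₀L²/30 - w₀x³/(6L) = 3·19·12·4/20 - 19·12²/30 - 19·4³/(6·12) = 1292/45 kN·m
Load 3 — applied couple M₀=2 kN·m at a=8 m (b=L-a=4):
  M_3 = R_Ax - M_A  [x≤a] with R_A=2/9, M_A=2/3 = (2/9)·4 - (2/3) = 2/9 kN·m
Superposition: M = Σ M_i = 2561/60 kN·m ≈ 42.683333 kN·m

M(4) = 2561/60 kN·m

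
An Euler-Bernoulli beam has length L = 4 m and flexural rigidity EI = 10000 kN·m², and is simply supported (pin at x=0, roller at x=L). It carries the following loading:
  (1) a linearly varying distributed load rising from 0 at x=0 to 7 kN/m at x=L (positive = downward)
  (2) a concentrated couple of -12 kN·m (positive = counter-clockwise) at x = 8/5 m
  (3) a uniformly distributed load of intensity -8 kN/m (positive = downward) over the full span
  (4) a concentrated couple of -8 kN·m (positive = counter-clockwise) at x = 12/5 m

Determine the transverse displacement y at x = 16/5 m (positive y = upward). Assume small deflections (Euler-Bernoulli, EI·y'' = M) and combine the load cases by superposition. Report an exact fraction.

Load 1 — triangular load w₀=7 kN/m (0→w₀ over full span):
  y_1 = -w₀x(7L⁴-10L²x²+3x⁴)/(360LEI) = -7·(16/5)·(7·4⁴-10·4²·(16/5)²+3·(16/5)⁴)/(360·4·10000) = -7112/9765625 m
Load 2 — applied couple M₀=-12 kN·m at a=8/5 m (b=L-a=12/5):
  y_2 = (M₀x³/(6L)-M₀(x-a)²/2+C₁x)/EI  [x>a] with C₁=M₀(3b²-L²)/(6L)=-16/25 = ((-12)·(16/5)³/(6·4)-(-12)·((16/5)-(8/5))²/2+(-16/25)·(16/5))/10000 = -24/78125 m
Load 3 — uniform load w=-8 kN/m over full span:
  y_3 = -wx(L³-2Lx²+x³)/(24EI) = -(-8)·(16/5)·(4³-2·4·(16/5)²+(16/5)³)/(24·10000) = 1856/1171875 m
Load 4 — applied couple M₀=-8 kN·m at a=12/5 m (b=L-a=8/5):
  y_4 = (M₀x³/(6L)-M₀(x-a)²/2+C₁x)/EI  [x>a] with C₁=M₀(3b²-L²)/(6L)=208/75 = ((-8)·(16/5)³/(6·4)-(-8)·((16/5)-(12/5))²/2+(208/75)·(16/5))/10000 = 4/78125 m
Superposition: y = Σ y_i = 17564/29296875 m ≈ 0.000600 m

y(16/5) = 17564/29296875 m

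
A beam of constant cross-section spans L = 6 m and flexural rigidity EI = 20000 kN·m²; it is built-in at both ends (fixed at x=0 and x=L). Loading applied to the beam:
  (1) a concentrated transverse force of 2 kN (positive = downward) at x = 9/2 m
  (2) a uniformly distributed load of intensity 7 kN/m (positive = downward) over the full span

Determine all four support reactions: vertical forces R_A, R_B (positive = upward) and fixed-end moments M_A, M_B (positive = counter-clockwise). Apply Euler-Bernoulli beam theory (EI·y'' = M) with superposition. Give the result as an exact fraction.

Load 1 — point force P=2 kN at a=9/2 m (b=L-a=3/2):
  R_A = Pb²(3a+b)/L³ = 2·(3/2)²·(3·(9/2)+(3/2))/6³ = 5/16 kN
  M_A = Pab²/L² = 2·(9/2)·(3/2)²/6² = 9/16 kN·m
  R_B = Pa²(a+3b)/L³ = 2·(9/2)²·((9/2)+3·(3/2))/6³ = 27/16 kN
  M_B = -Pa²b/L² = -2·(9/2)²·(3/2)/6² = -27/16 kN·m
Load 2 — uniform load w=7 kN/m over full span:
  R_A = wL/2 = 7·6/2 = 21 kN
  M_A = wL²/12 = 7·6²/12 = 21 kN·m
  R_B = wL/2 = 7·6/2 = 21 kN
  M_B = -wL²/12 = -7·6²/12 = -21 kN·m
Superposition: R_A = 341/16 kN, M_A = 345/16 kN·m, R_B = 363/16 kN, M_B = -363/16 kN·m

R_A = 341/16 kN, M_A = 345/16 kN·m, R_B = 363/16 kN, M_B = -363/16 kN·m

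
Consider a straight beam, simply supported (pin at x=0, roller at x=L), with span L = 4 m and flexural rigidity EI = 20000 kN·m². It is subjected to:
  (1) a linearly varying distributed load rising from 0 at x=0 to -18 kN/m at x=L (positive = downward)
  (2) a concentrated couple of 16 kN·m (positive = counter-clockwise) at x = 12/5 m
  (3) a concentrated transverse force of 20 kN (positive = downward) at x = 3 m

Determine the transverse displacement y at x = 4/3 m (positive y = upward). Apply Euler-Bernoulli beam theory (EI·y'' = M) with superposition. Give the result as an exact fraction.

y(4/3) = 4837/20250000 m

Load 1 — triangular load w₀=-18 kN/m (0→w₀ over full span):
  y_1 = -w₀x(7L⁴-10L²x²+3x⁴)/(360LEI) = -(-18)·(4/3)·(7·4⁴-10·4²·(4/3)²+3·(4/3)⁴)/(360·4·20000) = 64/50625 m
Load 2 — applied couple M₀=16 kN·m at a=12/5 m (b=L-a=8/5):
  y_2 = (M₀x³/(6L)+C₁x)/EI  [x≤a] with C₁=M₀(3b²-L²)/(6L)=-416/75 = (16·(4/3)³/(6·4)+(-416/75)·(4/3))/20000 = -368/1265625 m
Load 3 — point force P=20 kN at a=3 m (b=L-a=1):
  y_3 = -Pbx(L²-b²-x²)/(6LEI)  [x≤a] = -20·1·(4/3)·(4²-1²-(4/3)²)/(6·4·20000) = -119/162000 m
Superposition: y = Σ y_i = 4837/20250000 m ≈ 0.000239 m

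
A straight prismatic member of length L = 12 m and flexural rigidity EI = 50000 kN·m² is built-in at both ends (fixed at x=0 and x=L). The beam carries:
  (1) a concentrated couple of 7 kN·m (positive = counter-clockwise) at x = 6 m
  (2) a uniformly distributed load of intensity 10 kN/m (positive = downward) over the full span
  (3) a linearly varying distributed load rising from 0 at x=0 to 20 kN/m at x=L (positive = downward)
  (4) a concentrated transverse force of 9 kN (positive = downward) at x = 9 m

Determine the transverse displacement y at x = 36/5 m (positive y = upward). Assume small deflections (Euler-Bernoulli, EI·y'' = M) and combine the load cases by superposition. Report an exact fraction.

Load 1 — applied couple M₀=7 kN·m at a=6 m (b=L-a=6):
  y_1 = (R_Ax³/6 - M_Ax²/2 - M₀(x-a)²/2)/EI  [x>a] with R_A=7/8, M_A=7/4 = ((7/8)·(36/5)³/6 - (7/4)·(36/5)²/2 - 7·((36/5)-6)²/2)/50000 = 63/781250 m
Load 2 — uniform load w=10 kN/m over full span:
  y_2 = -wx²(L-x)²/(24EI) = -10·(36/5)²·(12-(36/5))²/(24·50000) = -3888/390625 m
Load 3 — triangular load w₀=20 kN/m (0→w₀ over full span):
  y_3 = -w₀x²(L-x)²(x+2L)/(120LEI) = -20·(36/5)²·(12-(36/5))²·((36/5)+2·12)/(120·12·50000) = -101088/9765625 m
Load 4 — point force P=9 kN at a=9 m (b=L-a=3):
  y_4 = -Pb²x²(3aL-(3a+b)x)/(6L³EI)  [x≤a] = -9·3²·(36/5)²·(3·9·12-(3·9+3)·(36/5))/(6·12³·50000) = -2187/2500000 m
Superposition: y = Σ y_i = -6593391/312500000 m ≈ -0.021099 m

y(36/5) = -6593391/312500000 m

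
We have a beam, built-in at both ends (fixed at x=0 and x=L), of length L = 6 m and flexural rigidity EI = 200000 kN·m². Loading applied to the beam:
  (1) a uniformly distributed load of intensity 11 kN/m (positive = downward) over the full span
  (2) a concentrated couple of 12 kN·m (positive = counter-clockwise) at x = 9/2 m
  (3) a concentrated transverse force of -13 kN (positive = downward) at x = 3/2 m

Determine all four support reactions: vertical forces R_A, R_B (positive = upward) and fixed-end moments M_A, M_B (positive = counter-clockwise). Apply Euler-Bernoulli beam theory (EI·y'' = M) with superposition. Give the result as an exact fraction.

R_A = 777/32 kN, M_A = 825/32 kN·m, R_B = 919/32 kN, M_B = -1011/32 kN·m

Load 1 — uniform load w=11 kN/m over full span:
  R_A = wL/2 = 11·6/2 = 33 kN
  M_A = wL²/12 = 11·6²/12 = 33 kN·m
  R_B = wL/2 = 11·6/2 = 33 kN
  M_B = -wL²/12 = -11·6²/12 = -33 kN·m
Load 2 — applied couple M₀=12 kN·m at a=9/2 m (b=L-a=3/2):
  R_A = 6M₀ab/L³ = 6·12·(9/2)·(3/2)/6³ = 9/4 kN
  M_A = M₀b(2a-b)/L² = 12·(3/2)·(2·(9/2)-(3/2))/6² = 15/4 kN·m
  R_B = -6M₀ab/L³ = -6·12·(9/2)·(3/2)/6³ = -9/4 kN
  M_B = M₀a(2b-a)/L² = 12·(9/2)·(2·(3/2)-(9/2))/6² = -9/4 kN·m
Load 3 — point force P=-13 kN at a=3/2 m (b=L-a=9/2):
  R_A = Pb²(3a+b)/L³ = (-13)·(9/2)²·(3·(3/2)+(9/2))/6³ = -351/32 kN
  M_A = Pab²/L² = (-13)·(3/2)·(9/2)²/6² = -351/32 kN·m
  R_B = Pa²(a+3b)/L³ = (-13)·(3/2)²·((3/2)+3·(9/2))/6³ = -65/32 kN
  M_B = -Pa²b/L² = -(-13)·(3/2)²·(9/2)/6² = 117/32 kN·m
Superposition: R_A = 777/32 kN, M_A = 825/32 kN·m, R_B = 919/32 kN, M_B = -1011/32 kN·m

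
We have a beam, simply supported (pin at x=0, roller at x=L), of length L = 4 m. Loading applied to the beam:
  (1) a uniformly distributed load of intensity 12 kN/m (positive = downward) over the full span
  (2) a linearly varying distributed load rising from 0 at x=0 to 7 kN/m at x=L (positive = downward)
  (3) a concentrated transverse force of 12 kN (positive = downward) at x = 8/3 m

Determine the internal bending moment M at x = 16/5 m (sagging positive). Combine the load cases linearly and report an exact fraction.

M(16/5) = 3392/125 kN·m

Load 1 — uniform load w=12 kN/m over full span:
  M_1 = wx(L-x)/2 = 12·(16/5)·(4-(16/5))/2 = 384/25 kN·m
Load 2 — triangular load w₀=7 kN/m (0→w₀ over full span):
  M_2 = w₀Lx/6 - w₀x³/(6L) = 7·4·(16/5)/6 - 7·(16/5)³/(6·4) = 672/125 kN·m
Load 3 — point force P=12 kN at a=8/3 m (b=L-a=4/3):
  M_3 = Pa(L-x)/L  [x>a] = 12·(8/3)·(4-(16/5))/4 = 32/5 kN·m
Superposition: M = Σ M_i = 3392/125 kN·m ≈ 27.136000 kN·m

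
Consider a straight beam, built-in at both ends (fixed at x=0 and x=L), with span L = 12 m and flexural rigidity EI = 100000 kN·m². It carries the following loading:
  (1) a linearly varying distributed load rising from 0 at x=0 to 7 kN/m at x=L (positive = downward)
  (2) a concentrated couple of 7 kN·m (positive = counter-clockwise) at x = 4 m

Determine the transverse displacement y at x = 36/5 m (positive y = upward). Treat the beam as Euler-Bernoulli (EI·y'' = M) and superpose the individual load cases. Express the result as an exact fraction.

y(36/5) = -82327/48828125 m

Load 1 — triangular load w₀=7 kN/m (0→w₀ over full span):
  y_1 = -w₀x²(L-x)²(x+2L)/(120LEI) = -7·(36/5)²·(12-(36/5))²·((36/5)+2·12)/(120·12·100000) = -88452/48828125 m
Load 2 — applied couple M₀=7 kN·m at a=4 m (b=L-a=8):
  y_2 = (R_Ax³/6 - M_Ax²/2 - M₀(x-a)²/2)/EI  [x>a] with R_A=7/9, M_A=0 = ((7/9)·(36/5)³/6 - 0·(36/5)²/2 - 7·((36/5)-4)²/2)/100000 = 49/390625 m
Superposition: y = Σ y_i = -82327/48828125 m ≈ -0.001686 m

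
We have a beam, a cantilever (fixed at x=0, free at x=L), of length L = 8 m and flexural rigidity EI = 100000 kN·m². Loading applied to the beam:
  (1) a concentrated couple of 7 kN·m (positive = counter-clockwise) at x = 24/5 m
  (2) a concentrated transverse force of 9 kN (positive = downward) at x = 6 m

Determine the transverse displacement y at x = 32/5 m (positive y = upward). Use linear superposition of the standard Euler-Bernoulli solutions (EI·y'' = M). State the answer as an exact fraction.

y(32/5) = -723/125000 m

Load 1 — applied couple M₀=7 kN·m at a=24/5 m (b=L-a=16/5):
  y_1 = M₀a(2x-a)/(2EI)  [x>a] = 7·(24/5)·(2·(32/5)-(24/5))/(2·100000) = 21/15625 m
Load 2 — point force P=9 kN at a=6 m (b=L-a=2):
  y_2 = -Pa²(3x-a)/(6EI)  [x>a] = -9·6²·(3·(32/5)-6)/(6·100000) = -891/125000 m
Superposition: y = Σ y_i = -723/125000 m ≈ -0.005784 m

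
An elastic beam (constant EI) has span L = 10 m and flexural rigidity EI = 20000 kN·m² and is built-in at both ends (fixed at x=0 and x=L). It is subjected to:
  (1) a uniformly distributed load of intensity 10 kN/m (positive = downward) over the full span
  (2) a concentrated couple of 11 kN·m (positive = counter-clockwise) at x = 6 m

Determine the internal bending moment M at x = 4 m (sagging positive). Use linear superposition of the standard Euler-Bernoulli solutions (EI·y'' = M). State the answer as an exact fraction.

M(4) = 14806/375 kN·m

Load 1 — uniform load w=10 kN/m over full span:
  M_1 = wLx/2 - wL²/12 - wx²/2 = 10·10·4/2 - 10·10²/12 - 10·4²/2 = 110/3 kN·m
Load 2 — applied couple M₀=11 kN·m at a=6 m (b=L-a=4):
  M_2 = R_Ax - M_A  [x≤a] with R_A=198/125, M_A=88/25 = (198/125)·4 - (88/25) = 352/125 kN·m
Superposition: M = Σ M_i = 14806/375 kN·m ≈ 39.482667 kN·m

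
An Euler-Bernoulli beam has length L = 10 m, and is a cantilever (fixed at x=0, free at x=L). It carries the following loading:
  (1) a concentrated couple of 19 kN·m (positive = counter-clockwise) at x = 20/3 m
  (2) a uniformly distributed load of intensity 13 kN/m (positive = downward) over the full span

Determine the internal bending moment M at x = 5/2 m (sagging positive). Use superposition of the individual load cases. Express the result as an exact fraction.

M(5/2) = -2773/8 kN·m

Load 1 — applied couple M₀=19 kN·m at a=20/3 m (b=L-a=10/3):
  M_1 = M₀  [x≤a] = 19 = 19 kN·m
Load 2 — uniform load w=13 kN/m over full span:
  M_2 = -w(L-x)²/2 = -13·(10-(5/2))²/2 = -2925/8 kN·m
Superposition: M = Σ M_i = -2773/8 kN·m ≈ -346.625000 kN·m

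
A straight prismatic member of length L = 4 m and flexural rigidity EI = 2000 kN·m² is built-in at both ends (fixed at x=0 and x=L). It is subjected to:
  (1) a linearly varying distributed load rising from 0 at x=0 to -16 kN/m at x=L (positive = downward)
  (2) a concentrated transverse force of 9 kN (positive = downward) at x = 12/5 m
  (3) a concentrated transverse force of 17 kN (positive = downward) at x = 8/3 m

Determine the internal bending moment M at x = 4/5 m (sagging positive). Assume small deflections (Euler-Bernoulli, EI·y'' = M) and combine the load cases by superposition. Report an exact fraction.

M(4/5) = -6964/5625 kN·m

Load 1 — triangular load w₀=-16 kN/m (0→w₀ over full span):
  M_1 = 3w₀Lx/20 - w₀L²/30 - w₀x³/(6L) = 3·(-16)·4·(4/5)/20 - (-16)·4²/30 - (-16)·(4/5)³/(6·4) = 448/375 kN·m
Load 2 — point force P=9 kN at a=12/5 m (b=L-a=8/5):
  M_2 = Pb²(3a+b)x/L³ - Pab²/L²  [x≤a] = 9·(8/5)²·(3·(12/5)+(8/5))·(4/5)/4³ - 9·(12/5)·(8/5)²/4² = -576/625 kN·m
Load 3 — point force P=17 kN at a=8/3 m (b=L-a=4/3):
  M_3 = Pb²(3a+b)x/L³ - Pab²/L²  [x≤a] = 17·(4/3)²·(3·(8/3)+(4/3))·(4/5)/4³ - 17·(8/3)·(4/3)²/4² = -68/45 kN·m
Superposition: M = Σ M_i = -6964/5625 kN·m ≈ -1.238044 kN·m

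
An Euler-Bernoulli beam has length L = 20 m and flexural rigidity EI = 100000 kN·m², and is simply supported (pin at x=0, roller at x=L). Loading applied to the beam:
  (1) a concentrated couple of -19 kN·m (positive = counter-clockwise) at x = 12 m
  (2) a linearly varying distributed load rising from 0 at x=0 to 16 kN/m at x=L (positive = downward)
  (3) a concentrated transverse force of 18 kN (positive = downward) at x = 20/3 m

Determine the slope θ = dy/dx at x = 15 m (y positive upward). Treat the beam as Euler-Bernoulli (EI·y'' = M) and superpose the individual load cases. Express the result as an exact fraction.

θ(15) = 83489/4000000 rad

Load 1 — applied couple M₀=-19 kN·m at a=12 m (b=L-a=8):
  θ_1 = (M₀x²/(2L)-M₀(x-a)+C₁)/EI  [x>a] with C₁=M₀(3b²-L²)/(6L)=494/15 = ((-19)·15²/(2·20)-(-19)·(15-12)+(494/15))/100000 = -2033/12000000 rad
Load 2 — triangular load w₀=16 kN/m (0→w₀ over full span):
  θ_2 = -w₀(7L⁴-30L²x²+15x⁴)/(360LEI) = -16·(7·20⁴-30·20²·15²+15·15⁴)/(360·20·100000) = 1313/72000 rad
Load 3 — point force P=18 kN at a=20/3 m (b=L-a=40/3):
  θ_3 = -Pa(2L²-6Lx+3x²+a²)/(6LEI)  [x>a] = -18·(20/3)·(2·20²-6·20·15+3·15²+(20/3)²)/(6·20·100000) = 101/36000 rad
Superposition: θ = Σ θ_i = 83489/4000000 rad ≈ 0.020872 rad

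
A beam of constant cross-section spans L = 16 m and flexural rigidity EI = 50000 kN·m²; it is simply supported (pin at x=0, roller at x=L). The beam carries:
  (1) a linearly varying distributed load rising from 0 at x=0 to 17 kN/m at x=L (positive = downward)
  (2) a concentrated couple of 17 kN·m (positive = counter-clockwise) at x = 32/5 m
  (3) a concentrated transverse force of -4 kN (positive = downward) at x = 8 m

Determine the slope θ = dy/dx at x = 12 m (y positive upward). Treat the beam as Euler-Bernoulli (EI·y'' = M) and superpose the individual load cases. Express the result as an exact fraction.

θ(12) = 418037/22500000 rad

Load 1 — triangular load w₀=17 kN/m (0→w₀ over full span):
  θ_1 = -w₀(7L⁴-30L²x²+15x⁴)/(360LEI) = -17·(7·16⁴-30·16²·12²+15·12⁴)/(360·16·50000) = 22321/1125000 rad
Load 2 — applied couple M₀=17 kN·m at a=32/5 m (b=L-a=48/5):
  θ_2 = (M₀x²/(2L)-M₀(x-a)+C₁)/EI  [x>a] with C₁=M₀(3b²-L²)/(6L)=272/75 = (17·12²/(2·16)-17·(12-(32/5))+(272/75))/50000 = -2261/7500000 rad
Load 3 — point force P=-4 kN at a=8 m (b=L-a=8):
  θ_3 = -Pa(2L²-6Lx+3x²+a²)/(6LEI)  [x>a] = -(-4)·8·(2·16²-6·16·12+3·12²+8²)/(6·16·50000) = -3/3125 rad
Superposition: θ = Σ θ_i = 418037/22500000 rad ≈ 0.018579 rad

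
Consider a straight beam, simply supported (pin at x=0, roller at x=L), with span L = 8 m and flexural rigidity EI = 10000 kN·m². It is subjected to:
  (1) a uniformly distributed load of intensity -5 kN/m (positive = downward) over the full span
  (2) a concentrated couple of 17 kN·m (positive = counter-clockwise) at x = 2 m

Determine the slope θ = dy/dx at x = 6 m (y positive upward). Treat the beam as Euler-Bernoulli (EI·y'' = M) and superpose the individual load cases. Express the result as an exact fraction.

Load 1 — uniform load w=-5 kN/m over full span:
  θ_1 = -w(L³-6Lx²+4x³)/(24EI) = -(-5)·(8³-6·8·6²+4·6³)/(24·10000) = -11/1500 rad
Load 2 — applied couple M₀=17 kN·m at a=2 m (b=L-a=6):
  θ_2 = (M₀x²/(2L)-M₀(x-a)+C₁)/EI  [x>a] with C₁=M₀(3b²-L²)/(6L)=187/12 = (17·6²/(2·8)-17·(6-2)+(187/12))/10000 = -17/12000 rad
Superposition: θ = Σ θ_i = -7/800 rad ≈ -0.008750 rad

θ(6) = -7/800 rad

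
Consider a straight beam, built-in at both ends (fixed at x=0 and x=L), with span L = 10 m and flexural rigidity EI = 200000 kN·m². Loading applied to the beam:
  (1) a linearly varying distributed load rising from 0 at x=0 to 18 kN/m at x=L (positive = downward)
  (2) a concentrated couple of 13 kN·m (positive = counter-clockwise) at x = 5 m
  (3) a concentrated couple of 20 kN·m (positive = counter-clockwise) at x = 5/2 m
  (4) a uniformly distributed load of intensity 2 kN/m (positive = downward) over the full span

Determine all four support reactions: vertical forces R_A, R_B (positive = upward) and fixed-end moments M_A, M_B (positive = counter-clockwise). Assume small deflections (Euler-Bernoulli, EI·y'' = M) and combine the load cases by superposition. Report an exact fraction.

R_A = 206/5 kN, M_A = 457/6 kN·m, R_B = 344/5 kN, M_B = -583/6 kN·m

Load 1 — triangular load w₀=18 kN/m (0→w₀ over full span):
  R_A = 3w₀L/20 = 3·18·10/20 = 27 kN
  M_A = w₀L²/30 = 18·10²/30 = 60 kN·m
  R_B = 7w₀L/20 = 7·18·10/20 = 63 kN
  M_B = -w₀L²/20 = -18·10²/20 = -90 kN·m
Load 2 — applied couple M₀=13 kN·m at a=5 m (b=L-a=5):
  R_A = 6M₀ab/L³ = 6·13·5·5/10³ = 39/20 kN
  M_A = M₀b(2a-b)/L² = 13·5·(2·5-5)/10² = 13/4 kN·m
  R_B = -6M₀ab/L³ = -6·13·5·5/10³ = -39/20 kN
  M_B = M₀a(2b-a)/L² = 13·5·(2·5-5)/10² = 13/4 kN·m
Load 3 — applied couple M₀=20 kN·m at a=5/2 m (b=L-a=15/2):
  R_A = 6M₀ab/L³ = 6·20·(5/2)·(15/2)/10³ = 9/4 kN
  M_A = M₀b(2a-b)/L² = 20·(15/2)·(2·(5/2)-(15/2))/10² = -15/4 kN·m
  R_B = -6M₀ab/L³ = -6·20·(5/2)·(15/2)/10³ = -9/4 kN
  M_B = M₀a(2b-a)/L² = 20·(5/2)·(2·(15/2)-(5/2))/10² = 25/4 kN·m
Load 4 — uniform load w=2 kN/m over full span:
  R_A = wL/2 = 2·10/2 = 10 kN
  M_A = wL²/12 = 2·10²/12 = 50/3 kN·m
  R_B = wL/2 = 2·10/2 = 10 kN
  M_B = -wL²/12 = -2·10²/12 = -50/3 kN·m
Superposition: R_A = 206/5 kN, M_A = 457/6 kN·m, R_B = 344/5 kN, M_B = -583/6 kN·m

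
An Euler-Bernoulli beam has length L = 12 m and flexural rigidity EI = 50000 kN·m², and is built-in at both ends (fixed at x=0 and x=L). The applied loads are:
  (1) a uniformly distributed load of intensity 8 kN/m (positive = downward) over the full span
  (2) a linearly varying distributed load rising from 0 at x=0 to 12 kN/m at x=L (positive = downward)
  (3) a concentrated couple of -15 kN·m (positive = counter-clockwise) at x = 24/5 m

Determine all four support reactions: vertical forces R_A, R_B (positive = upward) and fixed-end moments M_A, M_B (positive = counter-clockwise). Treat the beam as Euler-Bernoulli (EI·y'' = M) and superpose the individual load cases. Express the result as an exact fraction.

Load 1 — uniform load w=8 kN/m over full span:
  R_A = wL/2 = 8·12/2 = 48 kN
  M_A = wL²/12 = 8·12²/12 = 96 kN·m
  R_B = wL/2 = 8·12/2 = 48 kN
  M_B = -wL²/12 = -8·12²/12 = -96 kN·m
Load 2 — triangular load w₀=12 kN/m (0→w₀ over full span):
  R_A = 3w₀L/20 = 3·12·12/20 = 108/5 kN
  M_A = w₀L²/30 = 12·12²/30 = 288/5 kN·m
  R_B = 7w₀L/20 = 7·12·12/20 = 252/5 kN
  M_B = -w₀L²/20 = -12·12²/20 = -432/5 kN·m
Load 3 — applied couple M₀=-15 kN·m at a=24/5 m (b=L-a=36/5):
  R_A = 6M₀ab/L³ = 6·(-15)·(24/5)·(36/5)/12³ = -9/5 kN
  M_A = M₀b(2a-b)/L² = (-15)·(36/5)·(2·(24/5)-(36/5))/12² = -9/5 kN·m
  R_B = -6M₀ab/L³ = -6·(-15)·(24/5)·(36/5)/12³ = 9/5 kN
  M_B = M₀a(2b-a)/L² = (-15)·(24/5)·(2·(36/5)-(24/5))/12² = -24/5 kN·m
Superposition: R_A = 339/5 kN, M_A = 759/5 kN·m, R_B = 501/5 kN, M_B = -936/5 kN·m

R_A = 339/5 kN, M_A = 759/5 kN·m, R_B = 501/5 kN, M_B = -936/5 kN·m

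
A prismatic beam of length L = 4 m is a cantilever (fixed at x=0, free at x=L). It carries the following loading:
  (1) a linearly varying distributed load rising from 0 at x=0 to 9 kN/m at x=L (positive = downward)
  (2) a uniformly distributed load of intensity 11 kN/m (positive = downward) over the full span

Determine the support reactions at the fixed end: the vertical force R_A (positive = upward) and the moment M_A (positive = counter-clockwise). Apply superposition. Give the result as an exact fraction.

Load 1 — triangular load w₀=9 kN/m (0→w₀ over full span):
  R_A = w₀L/2 = 9·4/2 = 18 kN
  M_A = w₀L²/3 = 9·4²/3 = 48 kN·m
Load 2 — uniform load w=11 kN/m over full span:
  R_A = wL = 11·4 = 44 kN
  M_A = wL²/2 = 11·4²/2 = 88 kN·m
Superposition: R_A = 62 kN, M_A = 136 kN·m

R_A = 62 kN, M_A = 136 kN·m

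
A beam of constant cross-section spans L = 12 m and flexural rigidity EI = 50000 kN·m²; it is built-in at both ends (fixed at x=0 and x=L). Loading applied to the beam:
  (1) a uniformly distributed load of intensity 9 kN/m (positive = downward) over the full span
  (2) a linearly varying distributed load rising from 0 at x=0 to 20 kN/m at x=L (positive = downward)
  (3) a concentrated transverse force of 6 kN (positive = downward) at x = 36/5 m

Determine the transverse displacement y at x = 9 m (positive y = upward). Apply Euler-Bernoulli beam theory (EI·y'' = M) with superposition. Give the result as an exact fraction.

Load 1 — uniform load w=9 kN/m over full span:
  y_1 = -wx²(L-x)²/(24EI) = -9·9²·(12-9)²/(24·50000) = -2187/400000 m
Load 2 — triangular load w₀=20 kN/m (0→w₀ over full span):
  y_2 = -w₀x²(L-x)²(x+2L)/(120LEI) = -20·9²·(12-9)²·(9+2·12)/(120·12·50000) = -2673/400000 m
Load 3 — point force P=6 kN at a=36/5 m (b=L-a=24/5):
  y_3 = -Pa²(L-x)²(3bL-(3b+a)(L-x))/(6L³EI)  [x>a] = -6·(36/5)²·(12-9)²·(3·(24/5)·12-(3·(24/5)+(36/5))·(12-9))/(6·12³·50000) = -729/1250000 m
Superposition: y = Σ y_i = -31833/2500000 m ≈ -0.012733 m

y(9) = -31833/2500000 m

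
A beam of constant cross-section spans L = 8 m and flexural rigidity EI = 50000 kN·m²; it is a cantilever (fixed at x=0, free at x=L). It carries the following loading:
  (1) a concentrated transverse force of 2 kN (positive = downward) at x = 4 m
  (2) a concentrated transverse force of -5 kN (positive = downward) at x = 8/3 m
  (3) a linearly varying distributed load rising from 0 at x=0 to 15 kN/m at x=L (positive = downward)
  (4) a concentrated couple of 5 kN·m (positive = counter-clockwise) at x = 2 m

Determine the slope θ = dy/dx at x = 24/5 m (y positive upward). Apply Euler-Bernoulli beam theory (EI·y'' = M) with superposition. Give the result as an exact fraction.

Load 1 — point force P=2 kN at a=4 m (b=L-a=4):
  θ_1 = -Pa²/(2EI)  [x>a] = -2·4²/(2·50000) = -1/3125 rad
Load 2 — point force P=-5 kN at a=8/3 m (b=L-a=16/3):
  θ_2 = -Pa²/(2EI)  [x>a] = -(-5)·(8/3)²/(2·50000) = 2/5625 rad
Load 3 — triangular load w₀=15 kN/m (0→w₀ over full span):
  θ_3 = (w₀Lx²/4-w₀L²x/3-w₀x⁴/(24L))/EI = (15·8·(24/5)²/4-15·8²·(24/5)/3-15·(24/5)⁴/(24·8))/50000 = -6924/390625 rad
Load 4 — applied couple M₀=5 kN·m at a=2 m (b=L-a=6):
  θ_4 = M₀a/EI  [x>a] = 5·2/50000 = 1/5000 rad
Superposition: θ = Σ θ_i = -491903/28125000 rad ≈ -0.017490 rad

θ(24/5) = -491903/28125000 rad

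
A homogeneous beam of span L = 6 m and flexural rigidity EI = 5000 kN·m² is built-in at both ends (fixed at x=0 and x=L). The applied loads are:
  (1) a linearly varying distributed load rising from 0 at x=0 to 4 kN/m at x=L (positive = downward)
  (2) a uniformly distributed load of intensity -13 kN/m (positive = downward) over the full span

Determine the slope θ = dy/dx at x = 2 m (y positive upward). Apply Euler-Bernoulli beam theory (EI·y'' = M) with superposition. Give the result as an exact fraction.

θ(2) = 163/56250 rad

Load 1 — triangular load w₀=4 kN/m (0→w₀ over full span):
  θ_1 = -w₀(2x(L-x)(L-2x)(x+2L)+x²(L-x)²)/(120LEI) = -4·(2·2·(6-2)·(6-2·2)·(2+2·6)+2²·(6-2)²)/(120·6·5000) = -16/28125 rad
Load 2 — uniform load w=-13 kN/m over full span:
  θ_2 = -wx(L-x)(L-2x)/(12EI) = -(-13)·2·(6-2)·(6-2·2)/(12·5000) = 13/3750 rad
Superposition: θ = Σ θ_i = 163/56250 rad ≈ 0.002898 rad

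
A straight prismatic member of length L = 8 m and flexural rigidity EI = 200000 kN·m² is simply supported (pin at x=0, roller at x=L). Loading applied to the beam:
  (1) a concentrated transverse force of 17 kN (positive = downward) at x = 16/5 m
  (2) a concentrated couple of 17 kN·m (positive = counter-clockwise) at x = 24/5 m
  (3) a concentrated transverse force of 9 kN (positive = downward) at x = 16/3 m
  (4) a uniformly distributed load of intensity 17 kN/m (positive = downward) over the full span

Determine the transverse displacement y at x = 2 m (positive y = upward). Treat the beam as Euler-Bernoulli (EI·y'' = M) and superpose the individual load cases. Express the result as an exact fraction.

Load 1 — point force P=17 kN at a=16/5 m (b=L-a=24/5):
  y_1 = -Pbx(L²-b²-x²)/(6LEI)  [x≤a] = -17·(24/5)·2·(8²-(24/5)²-2²)/(6·8·200000) = -3927/6250000 m
Load 2 — applied couple M₀=17 kN·m at a=24/5 m (b=L-a=16/5):
  y_2 = (M₀x³/(6L)+C₁x)/EI  [x≤a] with C₁=M₀(3b²-L²)/(6L)=-884/75 = (17·2³/(6·8)+(-884/75)·2)/200000 = -1037/10000000 m
Load 3 — point force P=9 kN at a=16/3 m (b=L-a=8/3):
  y_3 = -Pbx(L²-b²-x²)/(6LEI)  [x≤a] = -9·(8/3)·2·(8²-(8/3)²-2²)/(6·8·200000) = -119/450000 m
Load 4 — uniform load w=17 kN/m over full span:
  y_4 = -wx(L³-2Lx²+x³)/(24EI) = -17·2·(8³-2·8·2²+2³)/(24·200000) = -323/100000 m
Superposition: y = Σ y_i = -1901909/450000000 m ≈ -0.004226 m

y(2) = -1901909/450000000 m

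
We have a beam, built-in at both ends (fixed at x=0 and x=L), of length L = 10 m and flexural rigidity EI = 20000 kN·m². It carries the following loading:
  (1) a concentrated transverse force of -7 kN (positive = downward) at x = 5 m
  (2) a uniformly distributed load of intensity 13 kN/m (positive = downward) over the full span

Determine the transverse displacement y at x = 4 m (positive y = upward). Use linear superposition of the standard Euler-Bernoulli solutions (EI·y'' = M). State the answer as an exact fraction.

y(4) = -419/30000 m

Load 1 — point force P=-7 kN at a=5 m (b=L-a=5):
  y_1 = -Pb²x²(3aL-(3a+b)x)/(6L³EI)  [x≤a] = -(-7)·5²·4²·(3·5·10-(3·5+5)·4)/(6·10³·20000) = 49/30000 m
Load 2 — uniform load w=13 kN/m over full span:
  y_2 = -wx²(L-x)²/(24EI) = -13·4²·(10-4)²/(24·20000) = -39/2500 m
Superposition: y = Σ y_i = -419/30000 m ≈ -0.013967 m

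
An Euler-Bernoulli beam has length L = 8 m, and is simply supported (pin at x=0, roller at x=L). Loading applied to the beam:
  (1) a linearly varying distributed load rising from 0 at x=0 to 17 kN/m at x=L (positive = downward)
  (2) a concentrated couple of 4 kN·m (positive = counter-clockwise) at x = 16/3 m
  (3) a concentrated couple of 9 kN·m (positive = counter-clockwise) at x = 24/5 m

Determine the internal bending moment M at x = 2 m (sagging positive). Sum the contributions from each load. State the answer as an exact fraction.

Load 1 — triangular load w₀=17 kN/m (0→w₀ over full span):
  M_1 = w₀Lx/6 - w₀x³/(6L) = 17·8·2/6 - 17·2³/(6·8) = 85/2 kN·m
Load 2 — applied couple M₀=4 kN·m at a=16/3 m (b=L-a=8/3):
  M_2 = M₀x/L  [x≤a] = 4·2/8 = 1 kN·m
Load 3 — applied couple M₀=9 kN·m at a=24/5 m (b=L-a=16/5):
  M_3 = M₀x/L  [x≤a] = 9·2/8 = 9/4 kN·m
Superposition: M = Σ M_i = 183/4 kN·m ≈ 45.750000 kN·m

M(2) = 183/4 kN·m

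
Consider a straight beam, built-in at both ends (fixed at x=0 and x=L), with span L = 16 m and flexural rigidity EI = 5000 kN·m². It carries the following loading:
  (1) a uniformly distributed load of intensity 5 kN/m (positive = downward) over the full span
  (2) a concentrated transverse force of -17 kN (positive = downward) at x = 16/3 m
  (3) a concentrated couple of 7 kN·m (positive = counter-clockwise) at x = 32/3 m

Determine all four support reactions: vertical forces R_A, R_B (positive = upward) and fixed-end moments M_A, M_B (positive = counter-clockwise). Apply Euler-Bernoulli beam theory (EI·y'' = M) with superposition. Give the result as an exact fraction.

Load 1 — uniform load w=5 kN/m over full span:
  R_A = wL/2 = 5·16/2 = 40 kN
  M_A = wL²/12 = 5·16²/12 = 320/3 kN·m
  R_B = wL/2 = 5·16/2 = 40 kN
  M_B = -wL²/12 = -5·16²/12 = -320/3 kN·m
Load 2 — point force P=-17 kN at a=16/3 m (b=L-a=32/3):
  R_A = Pb²(3a+b)/L³ = (-17)·(32/3)²·(3·(16/3)+(32/3))/16³ = -340/27 kN
  M_A = Pab²/L² = (-17)·(16/3)·(32/3)²/16² = -1088/27 kN·m
  R_B = Pa²(a+3b)/L³ = (-17)·(16/3)²·((16/3)+3·(32/3))/16³ = -119/27 kN
  M_B = -Pa²b/L² = -(-17)·(16/3)²·(32/3)/16² = 544/27 kN·m
Load 3 — applied couple M₀=7 kN·m at a=32/3 m (b=L-a=16/3):
  R_A = 6M₀ab/L³ = 6·7·(32/3)·(16/3)/16³ = 7/12 kN
  M_A = M₀b(2a-b)/L² = 7·(16/3)·(2·(32/3)-(16/3))/16² = 7/3 kN·m
  R_B = -6M₀ab/L³ = -6·7·(32/3)·(16/3)/16³ = -7/12 kN
  M_B = M₀a(2b-a)/L² = 7·(32/3)·(2·(16/3)-(32/3))/16² = 0 kN·m
Superposition: R_A = 3023/108 kN, M_A = 1855/27 kN·m, R_B = 3781/108 kN, M_B = -2336/27 kN·m

R_A = 3023/108 kN, M_A = 1855/27 kN·m, R_B = 3781/108 kN, M_B = -2336/27 kN·m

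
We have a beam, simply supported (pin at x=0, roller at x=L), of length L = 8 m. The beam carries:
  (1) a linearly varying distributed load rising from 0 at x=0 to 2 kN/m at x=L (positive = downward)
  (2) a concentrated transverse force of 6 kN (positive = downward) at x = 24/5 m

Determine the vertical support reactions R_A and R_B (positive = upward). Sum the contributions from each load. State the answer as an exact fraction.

R_A = 76/15 kN, R_B = 134/15 kN

Load 1 — triangular load w₀=2 kN/m (0→w₀ over full span):
  R_A = w₀L/6 = 2·8/6 = 8/3 kN
  R_B = w₀L/3 = 2·8/3 = 16/3 kN
Load 2 — point force P=6 kN at a=24/5 m (b=L-a=16/5):
  R_A = Pb/L = 6·(16/5)/8 = 12/5 kN
  R_B = Pa/L = 6·(24/5)/8 = 18/5 kN
Superposition: R_A = 76/15 kN, R_B = 134/15 kN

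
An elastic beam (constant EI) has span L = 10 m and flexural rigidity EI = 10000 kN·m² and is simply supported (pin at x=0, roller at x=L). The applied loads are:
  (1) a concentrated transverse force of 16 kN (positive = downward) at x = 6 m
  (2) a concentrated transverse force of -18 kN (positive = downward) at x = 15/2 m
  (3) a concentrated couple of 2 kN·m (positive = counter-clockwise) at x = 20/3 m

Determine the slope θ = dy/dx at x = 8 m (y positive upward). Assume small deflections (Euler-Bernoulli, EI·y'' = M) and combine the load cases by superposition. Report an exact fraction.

θ(8) = 9557/7200000 rad

Load 1 — point force P=16 kN at a=6 m (b=L-a=4):
  θ_1 = -Pa(2L²-6Lx+3x²+a²)/(6LEI)  [x>a] = -16·6·(2·10²-6·10·8+3·8²+6²)/(6·10·10000) = 26/3125 rad
Load 2 — point force P=-18 kN at a=15/2 m (b=L-a=5/2):
  θ_2 = -Pa(2L²-6Lx+3x²+a²)/(6LEI)  [x>a] = -(-18)·(15/2)·(2·10²-6·10·8+3·8²+(15/2)²)/(6·10·10000) = -1143/160000 rad
Load 3 — applied couple M₀=2 kN·m at a=20/3 m (b=L-a=10/3):
  θ_3 = (M₀x²/(2L)-M₀(x-a)+C₁)/EI  [x>a] with C₁=M₀(3b²-L²)/(6L)=-20/9 = (2·8²/(2·10)-2·(8-(20/3))+(-20/9))/10000 = 17/112500 rad
Superposition: θ = Σ θ_i = 9557/7200000 rad ≈ 0.001327 rad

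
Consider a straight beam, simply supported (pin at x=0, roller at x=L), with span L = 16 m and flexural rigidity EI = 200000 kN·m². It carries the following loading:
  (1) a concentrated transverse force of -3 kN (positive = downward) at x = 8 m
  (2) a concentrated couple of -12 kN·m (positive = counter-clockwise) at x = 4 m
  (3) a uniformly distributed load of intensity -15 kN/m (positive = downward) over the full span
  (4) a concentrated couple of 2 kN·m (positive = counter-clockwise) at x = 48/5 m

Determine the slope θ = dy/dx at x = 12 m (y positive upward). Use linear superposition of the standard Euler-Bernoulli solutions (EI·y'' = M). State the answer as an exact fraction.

Load 1 — point force P=-3 kN at a=8 m (b=L-a=8):
  θ_1 = -Pa(2L²-6Lx+3x²+a²)/(6LEI)  [x>a] = -(-3)·8·(2·16²-6·16·12+3·12²+8²)/(6·16·200000) = -9/50000 rad
Load 2 — applied couple M₀=-12 kN·m at a=4 m (b=L-a=12):
  θ_2 = (M₀x²/(2L)-M₀(x-a)+C₁)/EI  [x>a] with C₁=M₀(3b²-L²)/(6L)=-22 = ((-12)·12²/(2·16)-(-12)·(12-4)+(-22))/200000 = 1/10000 rad
Load 3 — uniform load w=-15 kN/m over full span:
  θ_3 = -w(L³-6Lx²+4x³)/(24EI) = -(-15)·(16³-6·16·12²+4·12³)/(24·200000) = -11/1250 rad
Load 4 — applied couple M₀=2 kN·m at a=48/5 m (b=L-a=32/5):
  θ_4 = (M₀x²/(2L)-M₀(x-a)+C₁)/EI  [x>a] with C₁=M₀(3b²-L²)/(6L)=-208/75 = (2·12²/(2·16)-2·(12-(48/5))+(-208/75))/200000 = 107/15000000 rad
Superposition: θ = Σ θ_i = -133093/15000000 rad ≈ -0.008873 rad

θ(12) = -133093/15000000 rad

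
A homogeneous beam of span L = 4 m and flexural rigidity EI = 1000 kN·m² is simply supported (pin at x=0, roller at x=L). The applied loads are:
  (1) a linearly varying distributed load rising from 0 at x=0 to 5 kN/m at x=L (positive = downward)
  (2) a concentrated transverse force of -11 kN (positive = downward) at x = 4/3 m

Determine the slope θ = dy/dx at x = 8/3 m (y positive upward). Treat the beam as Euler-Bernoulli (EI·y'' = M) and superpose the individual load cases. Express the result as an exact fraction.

θ(8/3) = -74/30375 rad

Load 1 — triangular load w₀=5 kN/m (0→w₀ over full span):
  θ_1 = -w₀(7L⁴-30L²x²+15x⁴)/(360LEI) = -5·(7·4⁴-30·4²·(8/3)²+15·(8/3)⁴)/(360·4·1000) = 91/30375 rad
Load 2 — point force P=-11 kN at a=4/3 m (b=L-a=8/3):
  θ_2 = -Pa(2L²-6Lx+3x²+a²)/(6LEI)  [x>a] = -(-11)·(4/3)·(2·4²-6·4·(8/3)+3·(8/3)²+(4/3)²)/(6·4·1000) = -11/2025 rad
Superposition: θ = Σ θ_i = -74/30375 rad ≈ -0.002436 rad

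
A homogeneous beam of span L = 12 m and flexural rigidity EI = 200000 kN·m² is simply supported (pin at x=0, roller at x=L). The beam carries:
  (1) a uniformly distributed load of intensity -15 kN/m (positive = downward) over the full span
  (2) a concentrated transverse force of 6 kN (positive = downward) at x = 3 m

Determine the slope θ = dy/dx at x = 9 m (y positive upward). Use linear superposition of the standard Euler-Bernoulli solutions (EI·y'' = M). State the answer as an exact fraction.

θ(9) = -1431/400000 rad

Load 1 — uniform load w=-15 kN/m over full span:
  θ_1 = -w(L³-6Lx²+4x³)/(24EI) = -(-15)·(12³-6·12·9²+4·9³)/(24·200000) = -297/80000 rad
Load 2 — point force P=6 kN at a=3 m (b=L-a=9):
  θ_2 = -Pa(2L²-6Lx+3x²+a²)/(6LEI)  [x>a] = -6·3·(2·12²-6·12·9+3·9²+3²)/(6·12·200000) = 27/200000 rad
Superposition: θ = Σ θ_i = -1431/400000 rad ≈ -0.003577 rad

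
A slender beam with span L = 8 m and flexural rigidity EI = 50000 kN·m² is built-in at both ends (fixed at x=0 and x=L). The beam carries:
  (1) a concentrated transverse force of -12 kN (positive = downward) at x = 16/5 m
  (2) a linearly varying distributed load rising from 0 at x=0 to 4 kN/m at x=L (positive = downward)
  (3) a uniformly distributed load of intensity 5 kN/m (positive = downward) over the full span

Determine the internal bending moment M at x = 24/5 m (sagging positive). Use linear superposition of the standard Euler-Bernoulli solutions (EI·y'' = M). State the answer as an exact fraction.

Load 1 — point force P=-12 kN at a=16/5 m (b=L-a=24/5):
  M_1 = Pa²(a+3b)(L-x)/L³ - Pa²b/L²  [x>a] = (-12)·(16/5)²·((16/5)+3·(24/5))·(8-(24/5))/8³ - (-12)·(16/5)²·(24/5)/8² = -2688/625 kN·m
Load 2 — triangular load w₀=4 kN/m (0→w₀ over full span):
  M_2 = 3w₀Lx/20 - w₀L²/30 - w₀x³/(6L) = 3·4·8·(24/5)/20 - 4·8²/30 - 4·(24/5)³/(6·8) = 1984/375 kN·m
Load 3 — uniform load w=5 kN/m over full span:
  M_3 = wLx/2 - wL²/12 - wx²/2 = 5·8·(24/5)/2 - 5·8²/12 - 5·(24/5)²/2 = 176/15 kN·m
Superposition: M = Σ M_i = 7952/625 kN·m ≈ 12.723200 kN·m

M(24/5) = 7952/625 kN·m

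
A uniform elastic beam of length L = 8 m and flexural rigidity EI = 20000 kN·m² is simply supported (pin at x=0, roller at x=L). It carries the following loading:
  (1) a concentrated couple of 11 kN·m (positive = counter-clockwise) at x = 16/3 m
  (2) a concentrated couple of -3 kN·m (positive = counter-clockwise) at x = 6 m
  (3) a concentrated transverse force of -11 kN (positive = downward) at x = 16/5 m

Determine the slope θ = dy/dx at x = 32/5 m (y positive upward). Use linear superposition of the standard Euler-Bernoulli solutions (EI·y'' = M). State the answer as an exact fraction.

Load 1 — applied couple M₀=11 kN·m at a=16/3 m (b=L-a=8/3):
  θ_1 = (M₀x²/(2L)-M₀(x-a)+C₁)/EI  [x>a] with C₁=M₀(3b²-L²)/(6L)=-88/9 = (11·(32/5)²/(2·8)-11·((32/5)-(16/3))+(-88/9))/20000 = 187/562500 rad
Load 2 — applied couple M₀=-3 kN·m at a=6 m (b=L-a=2):
  θ_2 = (M₀x²/(2L)-M₀(x-a)+C₁)/EI  [x>a] with C₁=M₀(3b²-L²)/(6L)=13/4 = ((-3)·(32/5)²/(2·8)-(-3)·((32/5)-6)+(13/4))/20000 = -323/2000000 rad
Load 3 — point force P=-11 kN at a=16/5 m (b=L-a=24/5):
  θ_3 = -Pa(2L²-6Lx+3x²+a²)/(6LEI)  [x>a] = -(-11)·(16/5)·(2·8²-6·8·(32/5)+3·(32/5)²+(16/5)²)/(6·8·20000) = -132/78125 rad
Superposition: θ = Σ θ_i = -136679/90000000 rad ≈ -0.001519 rad

θ(32/5) = -136679/90000000 rad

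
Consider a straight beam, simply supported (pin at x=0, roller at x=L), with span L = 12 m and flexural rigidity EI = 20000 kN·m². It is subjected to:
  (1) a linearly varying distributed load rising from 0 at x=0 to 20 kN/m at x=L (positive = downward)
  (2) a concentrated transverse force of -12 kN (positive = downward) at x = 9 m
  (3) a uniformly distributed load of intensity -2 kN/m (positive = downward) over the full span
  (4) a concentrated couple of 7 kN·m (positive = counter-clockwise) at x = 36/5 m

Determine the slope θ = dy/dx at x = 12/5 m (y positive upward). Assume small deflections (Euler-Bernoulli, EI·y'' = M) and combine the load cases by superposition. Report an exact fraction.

θ(12/5) = -97949/5000000 rad

Load 1 — triangular load w₀=20 kN/m (0→w₀ over full span):
  θ_1 = -w₀(7L⁴-30L²x²+15x⁴)/(360LEI) = -20·(7·12⁴-30·12²·(12/5)²+15·(12/5)⁴)/(360·12·20000) = -2184/78125 rad
Load 2 — point force P=-12 kN at a=9 m (b=L-a=3):
  θ_2 = -Pb(L²-b²-3x²)/(6LEI)  [x≤a] = -(-12)·3·(12²-3²-3·(12/5)²)/(6·12·20000) = 2943/1000000 rad
Load 3 — uniform load w=-2 kN/m over full span:
  θ_3 = -w(L³-6Lx²+4x³)/(24EI) = -(-2)·(12³-6·12·(12/5)²+4·(12/5)³)/(24·20000) = 891/156250 rad
Load 4 — applied couple M₀=7 kN·m at a=36/5 m (b=L-a=24/5):
  θ_4 = (M₀x²/(2L)+C₁)/EI  [x≤a] with C₁=M₀(3b²-L²)/(6L)=-182/25 = (7·(12/5)²/(2·12)+(-182/25))/20000 = -7/25000 rad
Superposition: θ = Σ θ_i = -97949/5000000 rad ≈ -0.019590 rad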